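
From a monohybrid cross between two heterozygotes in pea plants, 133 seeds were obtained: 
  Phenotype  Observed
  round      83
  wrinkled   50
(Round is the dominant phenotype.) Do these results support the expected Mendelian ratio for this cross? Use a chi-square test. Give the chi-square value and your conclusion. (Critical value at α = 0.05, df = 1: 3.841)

For a monohybrid cross between heterozygotes with complete dominance, the expected phenotypic ratio is 3:1.
Total ratio parts = 4. Expected numbers out of 133:
  round: 133 × 3/4 = 99.75
  wrinkled: 133 × 1/4 = 33.25
χ² = Σ (O − E)² / E
  round: (83 − 99.75)² / 99.75 = 2.8127
  wrinkled: (50 − 33.25)² / 33.25 = 8.4380
χ² = 2.8127 + 8.4380 = 11.2507 ≈ 11.251
Degrees of freedom = 2 − 1 = 1; critical value at α = 0.05 is 3.841.
Since 11.251 > 3.841, we reject the null hypothesis — the data do not fit the 3:1 ratio.

11.251; not consistent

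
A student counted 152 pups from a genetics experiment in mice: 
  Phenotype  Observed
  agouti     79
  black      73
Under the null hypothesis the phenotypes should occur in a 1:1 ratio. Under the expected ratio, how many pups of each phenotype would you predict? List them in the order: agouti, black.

Total ratio parts = 2. Expected numbers out of 152:
  agouti: 152 × 1/2 = 76
  black: 152 × 1/2 = 76

76, 76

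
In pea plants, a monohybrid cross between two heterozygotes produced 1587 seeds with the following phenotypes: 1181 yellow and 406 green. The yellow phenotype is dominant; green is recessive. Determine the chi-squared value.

0.288

For a monohybrid cross between heterozygotes with complete dominance, the expected phenotypic ratio is 3:1.
Total ratio parts = 4. Expected numbers out of 1587:
  yellow: 1587 × 3/4 = 1190.25
  green: 1587 × 1/4 = 396.75
χ² = Σ (O − E)² / E
  yellow: (1181 − 1190.25)² / 1190.25 = 0.0719
  green: (406 − 396.75)² / 396.75 = 0.2157
χ² = 0.0719 + 0.2157 = 0.2876 ≈ 0.288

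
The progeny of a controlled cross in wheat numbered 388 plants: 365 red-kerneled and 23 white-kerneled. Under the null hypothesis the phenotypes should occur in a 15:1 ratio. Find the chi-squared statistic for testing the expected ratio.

0.069

Total ratio parts = 16. Expected numbers out of 388:
  red-kerneled: 388 × 15/16 = 363.75
  white-kerneled: 388 × 1/16 = 24.25
χ² = Σ (O − E)² / E
  red-kerneled: (365 − 363.75)² / 363.75 = 0.0043
  white-kerneled: (23 − 24.25)² / 24.25 = 0.0644
χ² = 0.0043 + 0.0644 = 0.0687 ≈ 0.069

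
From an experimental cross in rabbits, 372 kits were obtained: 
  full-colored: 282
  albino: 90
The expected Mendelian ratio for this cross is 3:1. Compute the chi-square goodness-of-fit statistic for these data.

The 3:1 ratio has 4 parts, so with N = 372 the expected counts are:
  full-colored: 372 × 3/4 = 279
  albino: 372 × 1/4 = 93
χ² = Σ (O − E)² / E
  full-colored: (282 − 279)² / 279 = 0.0323
  albino: (90 − 93)² / 93 = 0.0968
χ² = 0.0323 + 0.0968 = 0.1291 ≈ 0.129

0.129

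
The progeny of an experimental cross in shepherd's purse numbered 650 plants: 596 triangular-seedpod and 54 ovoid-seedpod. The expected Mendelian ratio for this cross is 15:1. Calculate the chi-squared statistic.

The 15:1 ratio has 16 parts, so with N = 650 the expected counts are:
  triangular-seedpod: 650 × 15/16 = 609.375
  ovoid-seedpod: 650 × 1/16 = 40.625
χ² = Σ (O − E)² / E
  triangular-seedpod: (596 − 609.375)² / 609.375 = 0.2936
  ovoid-seedpod: (54 − 40.625)² / 40.625 = 4.4035
χ² = 0.2936 + 4.4035 = 4.6971 ≈ 4.697

4.697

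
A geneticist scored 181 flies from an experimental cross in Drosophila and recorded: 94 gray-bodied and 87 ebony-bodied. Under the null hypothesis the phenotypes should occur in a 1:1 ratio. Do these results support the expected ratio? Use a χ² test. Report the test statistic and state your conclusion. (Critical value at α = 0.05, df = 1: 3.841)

0.271; consistent

Under the 1:1 hypothesis (Σ ratio = 2, N = 181):
  gray-bodied: 181 × 1/2 = 90.5
  ebony-bodied: 181 × 1/2 = 90.5
χ² = Σ (O − E)² / E
  gray-bodied: (94 − 90.5)² / 90.5 = 0.1354
  ebony-bodied: (87 − 90.5)² / 90.5 = 0.1354
χ² = 0.1354 + 0.1354 = 0.2708 ≈ 0.271
Degrees of freedom = 2 − 1 = 1; critical value at α = 0.05 is 3.841.
Since 0.271 < 3.841, we fail to reject the null hypothesis — the data are consistent with the 1:1 ratio.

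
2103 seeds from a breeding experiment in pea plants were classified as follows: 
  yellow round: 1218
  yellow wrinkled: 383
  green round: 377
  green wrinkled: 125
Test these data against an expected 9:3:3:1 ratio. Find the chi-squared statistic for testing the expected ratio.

The 9:3:3:1 ratio has 16 parts, so with N = 2103 the expected counts are:
  yellow round: 2103 × 9/16 = 1182.9375
  yellow wrinkled: 2103 × 3/16 = 394.3125
  green round: 2103 × 3/16 = 394.3125
  green wrinkled: 2103 × 1/16 = 131.4375
χ² = Σ (O − E)² / E
  yellow round: (1218 − 1182.9375)² / 1182.9375 = 1.0393
  yellow wrinkled: (383 − 394.3125)² / 394.3125 = 0.3245
  green round: (377 − 394.3125)² / 394.3125 = 0.7601
  green wrinkled: (125 − 131.4375)² / 131.4375 = 0.3153
χ² = 1.0393 + 0.3245 + 0.7601 + 0.3153 = 2.4392 ≈ 2.439

2.439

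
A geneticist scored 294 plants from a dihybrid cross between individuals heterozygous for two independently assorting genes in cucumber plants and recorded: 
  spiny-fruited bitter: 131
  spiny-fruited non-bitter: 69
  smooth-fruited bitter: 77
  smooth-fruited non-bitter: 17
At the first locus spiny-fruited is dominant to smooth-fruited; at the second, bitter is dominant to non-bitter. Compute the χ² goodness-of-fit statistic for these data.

A dihybrid F₂ with independent assortment and complete dominance at both loci gives a 9:3:3:1 phenotypic ratio.
Under the 9:3:3:1 hypothesis (Σ ratio = 16, N = 294):
  spiny-fruited bitter: 294 × 9/16 = 165.375
  spiny-fruited non-bitter: 294 × 3/16 = 55.125
  smooth-fruited bitter: 294 × 3/16 = 55.125
  smooth-fruited non-bitter: 294 × 1/16 = 18.375
χ² = Σ (O − E)² / E
  spiny-fruited bitter: (131 − 165.375)² / 165.375 = 7.1452
  spiny-fruited non-bitter: (69 − 55.125)² / 55.125 = 3.4923
  smooth-fruited bitter: (77 − 55.125)² / 55.125 = 8.6806
  smooth-fruited non-bitter: (17 − 18.375)² / 18.375 = 0.1029
χ² = 7.1452 + 3.4923 + 8.6806 + 0.1029 = 19.421

19.421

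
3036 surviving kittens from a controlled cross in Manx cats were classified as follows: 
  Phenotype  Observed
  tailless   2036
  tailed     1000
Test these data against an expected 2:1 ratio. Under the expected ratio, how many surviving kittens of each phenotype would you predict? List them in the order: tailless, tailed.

2024, 1012

Expected counts for N = 3036 under a 2:1 ratio (total parts = 3):
  tailless: 3036 × 2/3 = 2024
  tailed: 3036 × 1/3 = 1012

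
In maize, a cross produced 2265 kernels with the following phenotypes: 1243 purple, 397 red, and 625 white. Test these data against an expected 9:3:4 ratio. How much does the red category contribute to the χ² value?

1.805

Total ratio parts = 16. Expected numbers out of 2265:
  purple: 2265 × 9/16 = 1274.0625
  red: 2265 × 3/16 = 424.6875
  white: 2265 × 4/16 = 566.25
Contribution of red: (397 − 424.6875)² / 424.6875 = 1.8051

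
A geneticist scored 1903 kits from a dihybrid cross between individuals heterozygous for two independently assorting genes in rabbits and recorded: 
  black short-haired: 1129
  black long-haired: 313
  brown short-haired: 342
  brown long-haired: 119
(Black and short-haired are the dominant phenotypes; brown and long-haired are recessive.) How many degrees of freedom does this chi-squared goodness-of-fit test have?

3

A dihybrid F₂ with independent assortment and complete dominance at both loci gives a 9:3:3:1 phenotypic ratio.
A goodness-of-fit test with 4 phenotype classes has df = 4 − 1 = 3.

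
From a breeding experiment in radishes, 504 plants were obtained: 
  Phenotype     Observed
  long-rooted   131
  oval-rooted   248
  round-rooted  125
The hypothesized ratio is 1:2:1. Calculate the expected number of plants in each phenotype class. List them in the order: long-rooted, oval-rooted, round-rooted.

126, 252, 126

Total ratio parts = 4. Expected numbers out of 504:
  long-rooted: 504 × 1/4 = 126
  oval-rooted: 504 × 2/4 = 252
  round-rooted: 504 × 1/4 = 126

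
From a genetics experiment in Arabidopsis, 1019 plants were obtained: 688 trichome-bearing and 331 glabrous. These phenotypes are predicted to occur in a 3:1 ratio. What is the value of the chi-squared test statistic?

Expected counts for N = 1019 under a 3:1 ratio (total parts = 4):
  trichome-bearing: 1019 × 3/4 = 764.25
  glabrous: 1019 × 1/4 = 254.75
χ² = Σ (O − E)² / E
  trichome-bearing: (688 − 764.25)² / 764.25 = 7.6075
  glabrous: (331 − 254.75)² / 254.75 = 22.8226
χ² = 7.6075 + 22.8226 = 30.4301 ≈ 30.430

30.430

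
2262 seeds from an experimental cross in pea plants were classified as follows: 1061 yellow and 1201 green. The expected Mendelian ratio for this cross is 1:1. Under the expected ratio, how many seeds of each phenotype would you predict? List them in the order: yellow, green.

1131, 1131

Expected counts for N = 2262 under a 1:1 ratio (total parts = 2):
  yellow: 2262 × 1/2 = 1131
  green: 2262 × 1/2 = 1131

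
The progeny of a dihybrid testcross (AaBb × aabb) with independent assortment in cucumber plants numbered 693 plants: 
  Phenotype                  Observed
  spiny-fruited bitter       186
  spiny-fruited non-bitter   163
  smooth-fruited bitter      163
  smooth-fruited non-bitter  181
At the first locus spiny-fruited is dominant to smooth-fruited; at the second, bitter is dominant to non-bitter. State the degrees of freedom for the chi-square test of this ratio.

A dihybrid testcross with independent assortment gives a 1:1:1:1 ratio.
A goodness-of-fit test with 4 phenotype classes has df = 4 − 1 = 3.

3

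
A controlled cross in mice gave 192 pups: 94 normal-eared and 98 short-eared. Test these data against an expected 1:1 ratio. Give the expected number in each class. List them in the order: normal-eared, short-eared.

Total ratio parts = 2. Expected numbers out of 192:
  normal-eared: 192 × 1/2 = 96
  short-eared: 192 × 1/2 = 96

96, 96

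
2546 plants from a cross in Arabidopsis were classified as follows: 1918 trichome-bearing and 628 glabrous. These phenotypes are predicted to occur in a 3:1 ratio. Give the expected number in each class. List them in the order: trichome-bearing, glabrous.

1909.5, 636.5

The 3:1 ratio has 4 parts, so with N = 2546 the expected counts are:
  trichome-bearing: 2546 × 3/4 = 1909.5
  glabrous: 2546 × 1/4 = 636.5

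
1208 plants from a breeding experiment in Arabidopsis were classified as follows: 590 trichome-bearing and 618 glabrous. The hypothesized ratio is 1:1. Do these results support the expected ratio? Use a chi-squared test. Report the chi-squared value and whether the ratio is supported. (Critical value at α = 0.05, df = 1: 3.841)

0.649; consistent

The 1:1 ratio has 2 parts, so with N = 1208 the expected counts are:
  trichome-bearing: 1208 × 1/2 = 604
  glabrous: 1208 × 1/2 = 604
χ² = Σ (O − E)² / E
  trichome-bearing: (590 − 604)² / 604 = 0.3245
  glabrous: (618 − 604)² / 604 = 0.3245
χ² = 0.3245 + 0.3245 = 0.649
Degrees of freedom = 2 − 1 = 1; critical value at α = 0.05 is 3.841.
Since 0.649 < 3.841, we fail to reject the null hypothesis — the data are consistent with the 1:1 ratio.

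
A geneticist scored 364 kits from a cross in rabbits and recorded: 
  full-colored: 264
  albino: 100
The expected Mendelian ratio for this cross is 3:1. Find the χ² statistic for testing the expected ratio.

1.187

The 3:1 ratio has 4 parts, so with N = 364 the expected counts are:
  full-colored: 364 × 3/4 = 273
  albino: 364 × 1/4 = 91
χ² = Σ (O − E)² / E
  full-colored: (264 − 273)² / 273 = 0.2967
  albino: (100 − 91)² / 91 = 0.8901
χ² = 0.2967 + 0.8901 = 1.1868 ≈ 1.187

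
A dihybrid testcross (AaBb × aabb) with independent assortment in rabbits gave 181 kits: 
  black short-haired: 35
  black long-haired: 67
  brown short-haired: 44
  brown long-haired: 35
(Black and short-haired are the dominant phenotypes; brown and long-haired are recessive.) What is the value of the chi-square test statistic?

15.133

A dihybrid testcross with independent assortment gives a 1:1:1:1 ratio.
The 1:1:1:1 ratio has 4 parts, so with N = 181 the expected counts are:
  black short-haired: 181 × 1/4 = 45.25
  black long-haired: 181 × 1/4 = 45.25
  brown short-haired: 181 × 1/4 = 45.25
  brown long-haired: 181 × 1/4 = 45.25
χ² = Σ (O − E)² / E
  black short-haired: (35 − 45.25)² / 45.25 = 2.3218
  black long-haired: (67 − 45.25)² / 45.25 = 10.4544
  brown short-haired: (44 − 45.25)² / 45.25 = 0.0345
  brown long-haired: (35 − 45.25)² / 45.25 = 2.3218
χ² = 2.3218 + 10.4544 + 0.0345 + 2.3218 = 15.1325 ≈ 15.133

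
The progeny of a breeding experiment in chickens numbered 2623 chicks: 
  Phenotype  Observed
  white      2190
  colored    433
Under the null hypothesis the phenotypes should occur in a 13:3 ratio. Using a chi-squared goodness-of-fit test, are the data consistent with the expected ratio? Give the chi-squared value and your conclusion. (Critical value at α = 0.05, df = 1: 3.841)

8.656; not consistent

Under the 13:3 hypothesis (Σ ratio = 16, N = 2623):
  white: 2623 × 13/16 = 2131.1875
  colored: 2623 × 3/16 = 491.8125
χ² = Σ (O − E)² / E
  white: (2190 − 2131.1875)² / 2131.1875 = 1.6230
  colored: (433 − 491.8125)² / 491.8125 = 7.0330
χ² = 1.6230 + 7.0330 = 8.656
Degrees of freedom = 2 − 1 = 1; critical value at α = 0.05 is 3.841.
Since 8.656 > 3.841, we reject the null hypothesis — the data do not fit the 13:3 ratio.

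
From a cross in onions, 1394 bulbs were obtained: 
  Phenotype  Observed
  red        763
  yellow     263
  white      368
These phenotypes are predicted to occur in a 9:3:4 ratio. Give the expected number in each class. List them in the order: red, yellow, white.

784.125, 261.375, 348.5

Total ratio parts = 16. Expected numbers out of 1394:
  red: 1394 × 9/16 = 784.125
  yellow: 1394 × 3/16 = 261.375
  white: 1394 × 4/16 = 348.5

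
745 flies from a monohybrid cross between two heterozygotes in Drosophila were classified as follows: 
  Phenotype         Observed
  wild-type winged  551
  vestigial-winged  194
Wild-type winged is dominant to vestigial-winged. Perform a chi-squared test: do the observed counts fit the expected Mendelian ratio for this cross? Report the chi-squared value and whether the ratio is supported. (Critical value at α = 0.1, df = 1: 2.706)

For a monohybrid cross between heterozygotes with complete dominance, the expected phenotypic ratio is 3:1.
Expected counts for N = 745 under a 3:1 ratio (total parts = 4):
  wild-type winged: 745 × 3/4 = 558.75
  vestigial-winged: 745 × 1/4 = 186.25
χ² = Σ (O − E)² / E
  wild-type winged: (551 − 558.75)² / 558.75 = 0.1075
  vestigial-winged: (194 − 186.25)² / 186.25 = 0.3225
χ² = 0.1075 + 0.3225 = 0.430
Degrees of freedom = 2 − 1 = 1; critical value at α = 0.1 is 2.706.
Since 0.430 < 2.706, we fail to reject the null hypothesis — the data are consistent with the 3:1 ratio.

0.430; consistent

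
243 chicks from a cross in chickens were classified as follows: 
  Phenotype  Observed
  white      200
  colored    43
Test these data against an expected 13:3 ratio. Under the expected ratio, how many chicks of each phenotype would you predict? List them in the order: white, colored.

197.4375, 45.5625

Under the 13:3 hypothesis (Σ ratio = 16, N = 243):
  white: 243 × 13/16 = 197.4375
  colored: 243 × 3/16 = 45.5625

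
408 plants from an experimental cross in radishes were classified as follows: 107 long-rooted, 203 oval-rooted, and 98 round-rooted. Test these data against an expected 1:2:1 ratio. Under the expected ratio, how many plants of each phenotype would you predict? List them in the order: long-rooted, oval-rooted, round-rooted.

Expected counts for N = 408 under a 1:2:1 ratio (total parts = 4):
  long-rooted: 408 × 1/4 = 102
  oval-rooted: 408 × 2/4 = 204
  round-rooted: 408 × 1/4 = 102

102, 204, 102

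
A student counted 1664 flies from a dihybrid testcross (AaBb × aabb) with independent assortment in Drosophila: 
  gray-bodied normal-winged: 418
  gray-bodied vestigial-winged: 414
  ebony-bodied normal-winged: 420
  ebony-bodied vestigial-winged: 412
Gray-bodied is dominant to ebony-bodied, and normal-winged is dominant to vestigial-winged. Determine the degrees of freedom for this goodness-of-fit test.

3

A dihybrid testcross with independent assortment gives a 1:1:1:1 ratio.
A goodness-of-fit test with 4 phenotype classes has df = 4 − 1 = 3.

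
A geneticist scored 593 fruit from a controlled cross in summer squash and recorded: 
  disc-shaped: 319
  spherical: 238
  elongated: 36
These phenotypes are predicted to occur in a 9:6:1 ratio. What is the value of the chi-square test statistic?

1.764

The 9:6:1 ratio has 16 parts, so with N = 593 the expected counts are:
  disc-shaped: 593 × 9/16 = 333.5625
  spherical: 593 × 6/16 = 222.375
  elongated: 593 × 1/16 = 37.0625
χ² = Σ (O − E)² / E
  disc-shaped: (319 − 333.5625)² / 333.5625 = 0.6358
  spherical: (238 − 222.375)² / 222.375 = 1.0979
  elongated: (36 − 37.0625)² / 37.0625 = 0.0305
χ² = 0.6358 + 1.0979 + 0.0305 = 1.7642 ≈ 1.764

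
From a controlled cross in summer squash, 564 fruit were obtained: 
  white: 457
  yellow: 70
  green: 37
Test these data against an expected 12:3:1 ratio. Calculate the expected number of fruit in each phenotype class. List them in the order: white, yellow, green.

423, 105.75, 35.25

Under the 12:3:1 hypothesis (Σ ratio = 16, N = 564):
  white: 564 × 12/16 = 423
  yellow: 564 × 3/16 = 105.75
  green: 564 × 1/16 = 35.25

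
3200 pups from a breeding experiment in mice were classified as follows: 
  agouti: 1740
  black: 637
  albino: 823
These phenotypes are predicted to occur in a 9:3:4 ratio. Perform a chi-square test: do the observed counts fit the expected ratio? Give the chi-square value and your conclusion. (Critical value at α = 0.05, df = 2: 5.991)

Expected counts for N = 3200 under a 9:3:4 ratio (total parts = 16):
  agouti: 3200 × 9/16 = 1800
  black: 3200 × 3/16 = 600
  albino: 3200 × 4/16 = 800
χ² = Σ (O − E)² / E
  agouti: (1740 − 1800)² / 1800 = 2.0000
  black: (637 − 600)² / 600 = 2.2817
  albino: (823 − 800)² / 800 = 0.6613
χ² = 2.0000 + 2.2817 + 0.6613 = 4.943
Degrees of freedom = 3 − 1 = 2; critical value at α = 0.05 is 5.991.
Since 4.943 < 5.991, we fail to reject the null hypothesis — the data are consistent with the 9:3:4 ratio.

4.943; consistent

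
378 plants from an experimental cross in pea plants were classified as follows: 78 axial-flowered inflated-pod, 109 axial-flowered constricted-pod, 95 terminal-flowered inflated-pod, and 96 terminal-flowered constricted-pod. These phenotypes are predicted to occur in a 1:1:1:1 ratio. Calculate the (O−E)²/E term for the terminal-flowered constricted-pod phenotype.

0.024

Total ratio parts = 4. Expected numbers out of 378:
  axial-flowered inflated-pod: 378 × 1/4 = 94.5
  axial-flowered constricted-pod: 378 × 1/4 = 94.5
  terminal-flowered inflated-pod: 378 × 1/4 = 94.5
  terminal-flowered constricted-pod: 378 × 1/4 = 94.5
Contribution of terminal-flowered constricted-pod: (96 − 94.5)² / 94.5 = 0.0238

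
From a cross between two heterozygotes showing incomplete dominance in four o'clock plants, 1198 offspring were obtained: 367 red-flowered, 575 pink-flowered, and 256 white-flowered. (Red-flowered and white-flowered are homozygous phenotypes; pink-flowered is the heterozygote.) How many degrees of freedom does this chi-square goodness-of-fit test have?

2

With incomplete dominance, a heterozygote × heterozygote cross gives a 1:2:1 phenotypic ratio.
A goodness-of-fit test with 3 phenotype classes has df = 3 − 1 = 2.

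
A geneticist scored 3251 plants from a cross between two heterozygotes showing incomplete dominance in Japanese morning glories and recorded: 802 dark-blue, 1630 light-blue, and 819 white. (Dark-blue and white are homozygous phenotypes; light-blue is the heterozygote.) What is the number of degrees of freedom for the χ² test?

With incomplete dominance, a heterozygote × heterozygote cross gives a 1:2:1 phenotypic ratio.
A goodness-of-fit test with 3 phenotype classes has df = 3 − 1 = 2.

2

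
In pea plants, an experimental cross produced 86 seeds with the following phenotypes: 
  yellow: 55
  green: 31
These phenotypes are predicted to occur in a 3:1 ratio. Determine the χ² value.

Total ratio parts = 4. Expected numbers out of 86:
  yellow: 86 × 3/4 = 64.5
  green: 86 × 1/4 = 21.5
χ² = Σ (O − E)² / E
  yellow: (55 − 64.5)² / 64.5 = 1.3992
  green: (31 − 21.5)² / 21.5 = 4.1977
χ² = 1.3992 + 4.1977 = 5.5969 ≈ 5.597

5.597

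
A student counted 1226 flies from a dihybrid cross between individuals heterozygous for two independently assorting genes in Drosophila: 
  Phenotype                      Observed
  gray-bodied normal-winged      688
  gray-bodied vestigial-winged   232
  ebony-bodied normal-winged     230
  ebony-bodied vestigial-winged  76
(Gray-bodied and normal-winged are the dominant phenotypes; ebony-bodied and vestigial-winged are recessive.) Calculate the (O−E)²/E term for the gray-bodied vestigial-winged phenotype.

A dihybrid F₂ with independent assortment and complete dominance at both loci gives a 9:3:3:1 phenotypic ratio.
Expected counts for N = 1226 under a 9:3:3:1 ratio (total parts = 16):
  gray-bodied normal-winged: 1226 × 9/16 = 689.625
  gray-bodied vestigial-winged: 1226 × 3/16 = 229.875
  ebony-bodied normal-winged: 1226 × 3/16 = 229.875
  ebony-bodied vestigial-winged: 1226 × 1/16 = 76.625
Contribution of gray-bodied vestigial-winged: (232 − 229.875)² / 229.875 = 0.0196

0.020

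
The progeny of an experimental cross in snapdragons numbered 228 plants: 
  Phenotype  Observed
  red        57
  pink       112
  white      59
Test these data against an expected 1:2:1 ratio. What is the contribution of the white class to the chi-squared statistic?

Total ratio parts = 4. Expected numbers out of 228:
  red: 228 × 1/4 = 57
  pink: 228 × 2/4 = 114
  white: 228 × 1/4 = 57
Contribution of white: (59 − 57)² / 57 = 0.0702

0.070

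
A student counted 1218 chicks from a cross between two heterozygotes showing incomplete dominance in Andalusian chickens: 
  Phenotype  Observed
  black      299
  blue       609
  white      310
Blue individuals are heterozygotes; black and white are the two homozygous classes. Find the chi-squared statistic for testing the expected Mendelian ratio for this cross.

0.199

With incomplete dominance, a heterozygote × heterozygote cross gives a 1:2:1 phenotypic ratio.
Under the 1:2:1 hypothesis (Σ ratio = 4, N = 1218):
  black: 1218 × 1/4 = 304.5
  blue: 1218 × 2/4 = 609
  white: 1218 × 1/4 = 304.5
χ² = Σ (O − E)² / E
  black: (299 − 304.5)² / 304.5 = 0.0993
  blue: (609 − 609)² / 609 = 0.0000
  white: (310 − 304.5)² / 304.5 = 0.0993
χ² = 0.0993 + 0.0000 + 0.0993 = 0.1986 ≈ 0.199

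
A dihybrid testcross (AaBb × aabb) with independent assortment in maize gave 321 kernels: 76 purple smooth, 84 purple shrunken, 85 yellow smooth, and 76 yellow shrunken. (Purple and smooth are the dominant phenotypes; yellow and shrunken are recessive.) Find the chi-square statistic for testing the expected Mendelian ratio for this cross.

A dihybrid testcross with independent assortment gives a 1:1:1:1 ratio.
The 1:1:1:1 ratio has 4 parts, so with N = 321 the expected counts are:
  purple smooth: 321 × 1/4 = 80.25
  purple shrunken: 321 × 1/4 = 80.25
  yellow smooth: 321 × 1/4 = 80.25
  yellow shrunken: 321 × 1/4 = 80.25
χ² = Σ (O − E)² / E
  purple smooth: (76 − 80.25)² / 80.25 = 0.2251
  purple shrunken: (84 − 80.25)² / 80.25 = 0.1752
  yellow smooth: (85 − 80.25)² / 80.25 = 0.2812
  yellow shrunken: (76 − 80.25)² / 80.25 = 0.2251
χ² = 0.2251 + 0.1752 + 0.2812 + 0.2251 = 0.9066 ≈ 0.907

0.907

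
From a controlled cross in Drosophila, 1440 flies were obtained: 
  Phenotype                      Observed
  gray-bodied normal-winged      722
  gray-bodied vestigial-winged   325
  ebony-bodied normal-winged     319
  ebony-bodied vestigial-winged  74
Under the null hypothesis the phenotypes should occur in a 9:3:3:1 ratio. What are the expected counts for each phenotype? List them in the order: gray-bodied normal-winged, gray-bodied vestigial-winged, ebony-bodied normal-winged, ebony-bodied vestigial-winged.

Under the 9:3:3:1 hypothesis (Σ ratio = 16, N = 1440):
  gray-bodied normal-winged: 1440 × 9/16 = 810
  gray-bodied vestigial-winged: 1440 × 3/16 = 270
  ebony-bodied normal-winged: 1440 × 3/16 = 270
  ebony-bodied vestigial-winged: 1440 × 1/16 = 90

810, 270, 270, 90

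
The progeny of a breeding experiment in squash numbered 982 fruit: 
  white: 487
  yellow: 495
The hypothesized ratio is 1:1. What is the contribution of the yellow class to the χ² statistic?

The 1:1 ratio has 2 parts, so with N = 982 the expected counts are:
  white: 982 × 1/2 = 491
  yellow: 982 × 1/2 = 491
Contribution of yellow: (495 − 491)² / 491 = 0.0326

0.033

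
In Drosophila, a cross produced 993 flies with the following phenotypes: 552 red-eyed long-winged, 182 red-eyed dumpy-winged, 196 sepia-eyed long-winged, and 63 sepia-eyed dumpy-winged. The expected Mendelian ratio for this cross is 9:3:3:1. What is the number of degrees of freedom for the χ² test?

A goodness-of-fit test with 4 phenotype classes has df = 4 − 1 = 3.

3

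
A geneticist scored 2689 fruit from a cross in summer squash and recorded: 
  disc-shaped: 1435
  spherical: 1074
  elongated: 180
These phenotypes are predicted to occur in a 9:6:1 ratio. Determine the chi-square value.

Total ratio parts = 16. Expected numbers out of 2689:
  disc-shaped: 2689 × 9/16 = 1512.5625
  spherical: 2689 × 6/16 = 1008.375
  elongated: 2689 × 1/16 = 168.0625
χ² = Σ (O − E)² / E
  disc-shaped: (1435 − 1512.5625)² / 1512.5625 = 3.9773
  spherical: (1074 − 1008.375)² / 1008.375 = 4.2709
  elongated: (180 − 168.0625)² / 168.0625 = 0.8479
χ² = 3.9773 + 4.2709 + 0.8479 = 9.0961 ≈ 9.096

9.096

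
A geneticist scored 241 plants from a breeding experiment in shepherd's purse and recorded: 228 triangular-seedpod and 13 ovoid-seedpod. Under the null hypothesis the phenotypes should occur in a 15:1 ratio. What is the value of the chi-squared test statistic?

0.301

Total ratio parts = 16. Expected numbers out of 241:
  triangular-seedpod: 241 × 15/16 = 225.9375
  ovoid-seedpod: 241 × 1/16 = 15.0625
χ² = Σ (O − E)² / E
  triangular-seedpod: (228 − 225.9375)² / 225.9375 = 0.0188
  ovoid-seedpod: (13 − 15.0625)² / 15.0625 = 0.2824
χ² = 0.0188 + 0.2824 = 0.3012 ≈ 0.301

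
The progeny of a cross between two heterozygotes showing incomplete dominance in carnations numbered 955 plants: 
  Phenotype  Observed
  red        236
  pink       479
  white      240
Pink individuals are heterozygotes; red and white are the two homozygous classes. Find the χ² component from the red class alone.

With incomplete dominance, a heterozygote × heterozygote cross gives a 1:2:1 phenotypic ratio.
Expected counts for N = 955 under a 1:2:1 ratio (total parts = 4):
  red: 955 × 1/4 = 238.75
  pink: 955 × 2/4 = 477.5
  white: 955 × 1/4 = 238.75
Contribution of red: (236 − 238.75)² / 238.75 = 0.0317

0.032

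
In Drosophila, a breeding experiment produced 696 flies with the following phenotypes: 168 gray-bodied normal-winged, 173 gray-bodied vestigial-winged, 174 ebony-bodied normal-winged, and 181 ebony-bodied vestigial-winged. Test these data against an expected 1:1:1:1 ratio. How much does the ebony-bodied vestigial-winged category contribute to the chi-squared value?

0.282

The 1:1:1:1 ratio has 4 parts, so with N = 696 the expected counts are:
  gray-bodied normal-winged: 696 × 1/4 = 174
  gray-bodied vestigial-winged: 696 × 1/4 = 174
  ebony-bodied normal-winged: 696 × 1/4 = 174
  ebony-bodied vestigial-winged: 696 × 1/4 = 174
Contribution of ebony-bodied vestigial-winged: (181 − 174)² / 174 = 0.2816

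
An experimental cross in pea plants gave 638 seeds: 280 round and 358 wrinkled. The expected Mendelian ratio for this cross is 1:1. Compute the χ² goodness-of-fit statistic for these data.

9.536

Under the 1:1 hypothesis (Σ ratio = 2, N = 638):
  round: 638 × 1/2 = 319
  wrinkled: 638 × 1/2 = 319
χ² = Σ (O − E)² / E
  round: (280 − 319)² / 319 = 4.7680
  wrinkled: (358 − 319)² / 319 = 4.7680
χ² = 4.7680 + 4.7680 = 9.536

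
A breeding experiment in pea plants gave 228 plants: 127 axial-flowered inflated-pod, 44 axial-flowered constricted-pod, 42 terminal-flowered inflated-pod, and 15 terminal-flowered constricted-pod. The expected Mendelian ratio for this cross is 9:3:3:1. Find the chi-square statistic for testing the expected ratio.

0.101

The 9:3:3:1 ratio has 16 parts, so with N = 228 the expected counts are:
  axial-flowered inflated-pod: 228 × 9/16 = 128.25
  axial-flowered constricted-pod: 228 × 3/16 = 42.75
  terminal-flowered inflated-pod: 228 × 3/16 = 42.75
  terminal-flowered constricted-pod: 228 × 1/16 = 14.25
χ² = Σ (O − E)² / E
  axial-flowered inflated-pod: (127 − 128.25)² / 128.25 = 0.0122
  axial-flowered constricted-pod: (44 − 42.75)² / 42.75 = 0.0365
  terminal-flowered inflated-pod: (42 − 42.75)² / 42.75 = 0.0132
  terminal-flowered constricted-pod: (15 − 14.25)² / 14.25 = 0.0395
χ² = 0.0122 + 0.0365 + 0.0132 + 0.0395 = 0.1014 ≈ 0.101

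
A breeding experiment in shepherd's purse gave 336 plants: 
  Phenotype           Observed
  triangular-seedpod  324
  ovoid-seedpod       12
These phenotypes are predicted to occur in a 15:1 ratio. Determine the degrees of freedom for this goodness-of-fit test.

A goodness-of-fit test with 2 phenotype classes has df = 2 − 1 = 1.

1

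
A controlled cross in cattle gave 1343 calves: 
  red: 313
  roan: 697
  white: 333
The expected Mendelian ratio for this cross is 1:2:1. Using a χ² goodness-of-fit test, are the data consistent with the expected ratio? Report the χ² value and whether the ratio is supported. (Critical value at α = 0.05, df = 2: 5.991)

2.532; consistent

The 1:2:1 ratio has 4 parts, so with N = 1343 the expected counts are:
  red: 1343 × 1/4 = 335.75
  roan: 1343 × 2/4 = 671.5
  white: 1343 × 1/4 = 335.75
χ² = Σ (O − E)² / E
  red: (313 − 335.75)² / 335.75 = 1.5415
  roan: (697 − 671.5)² / 671.5 = 0.9684
  white: (333 − 335.75)² / 335.75 = 0.0225
χ² = 1.5415 + 0.9684 + 0.0225 = 2.5324 ≈ 2.532
Degrees of freedom = 3 − 1 = 2; critical value at α = 0.05 is 5.991.
Since 2.532 < 5.991, we fail to reject the null hypothesis — the data are consistent with the 1:2:1 ratio.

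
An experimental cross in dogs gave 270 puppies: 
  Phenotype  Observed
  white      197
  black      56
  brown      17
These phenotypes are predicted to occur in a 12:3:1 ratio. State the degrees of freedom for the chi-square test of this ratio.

A goodness-of-fit test with 3 phenotype classes has df = 3 − 1 = 2.

2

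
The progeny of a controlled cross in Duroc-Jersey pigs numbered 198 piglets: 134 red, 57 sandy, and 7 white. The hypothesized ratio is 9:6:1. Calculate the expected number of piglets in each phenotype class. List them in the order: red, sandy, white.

111.375, 74.25, 12.375

Expected counts for N = 198 under a 9:6:1 ratio (total parts = 16):
  red: 198 × 9/16 = 111.375
  sandy: 198 × 6/16 = 74.25
  white: 198 × 1/16 = 12.375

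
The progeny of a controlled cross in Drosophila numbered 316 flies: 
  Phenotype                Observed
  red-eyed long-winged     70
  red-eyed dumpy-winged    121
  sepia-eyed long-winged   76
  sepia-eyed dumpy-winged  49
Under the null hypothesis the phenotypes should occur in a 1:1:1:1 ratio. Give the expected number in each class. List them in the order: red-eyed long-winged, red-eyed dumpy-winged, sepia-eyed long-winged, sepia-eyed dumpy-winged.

Under the 1:1:1:1 hypothesis (Σ ratio = 4, N = 316):
  red-eyed long-winged: 316 × 1/4 = 79
  red-eyed dumpy-winged: 316 × 1/4 = 79
  sepia-eyed long-winged: 316 × 1/4 = 79
  sepia-eyed dumpy-winged: 316 × 1/4 = 79

79, 79, 79, 79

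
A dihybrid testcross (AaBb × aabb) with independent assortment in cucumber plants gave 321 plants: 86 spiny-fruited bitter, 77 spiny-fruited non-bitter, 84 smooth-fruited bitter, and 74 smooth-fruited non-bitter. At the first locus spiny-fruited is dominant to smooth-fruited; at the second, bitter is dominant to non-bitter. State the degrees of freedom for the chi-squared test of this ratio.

3

A dihybrid testcross with independent assortment gives a 1:1:1:1 ratio.
A goodness-of-fit test with 4 phenotype classes has df = 4 − 1 = 3.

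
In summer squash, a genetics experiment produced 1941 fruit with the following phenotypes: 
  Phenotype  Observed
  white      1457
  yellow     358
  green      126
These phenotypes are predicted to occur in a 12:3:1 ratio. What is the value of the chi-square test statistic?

0.279

The 12:3:1 ratio has 16 parts, so with N = 1941 the expected counts are:
  white: 1941 × 12/16 = 1455.75
  yellow: 1941 × 3/16 = 363.9375
  green: 1941 × 1/16 = 121.3125
χ² = Σ (O − E)² / E
  white: (1457 − 1455.75)² / 1455.75 = 0.0011
  yellow: (358 − 363.9375)² / 363.9375 = 0.0969
  green: (126 − 121.3125)² / 121.3125 = 0.1811
χ² = 0.0011 + 0.0969 + 0.1811 = 0.2791 ≈ 0.279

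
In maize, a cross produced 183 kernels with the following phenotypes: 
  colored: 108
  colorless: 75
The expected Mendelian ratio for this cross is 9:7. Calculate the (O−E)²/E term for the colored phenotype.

0.249

Expected counts for N = 183 under a 9:7 ratio (total parts = 16):
  colored: 183 × 9/16 = 102.9375
  colorless: 183 × 7/16 = 80.0625
Contribution of colored: (108 − 102.9375)² / 102.9375 = 0.2490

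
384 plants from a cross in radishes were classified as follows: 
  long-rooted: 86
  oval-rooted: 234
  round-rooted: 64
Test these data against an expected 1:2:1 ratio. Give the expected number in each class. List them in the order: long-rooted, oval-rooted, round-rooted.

96, 192, 96

The 1:2:1 ratio has 4 parts, so with N = 384 the expected counts are:
  long-rooted: 384 × 1/4 = 96
  oval-rooted: 384 × 2/4 = 192
  round-rooted: 384 × 1/4 = 96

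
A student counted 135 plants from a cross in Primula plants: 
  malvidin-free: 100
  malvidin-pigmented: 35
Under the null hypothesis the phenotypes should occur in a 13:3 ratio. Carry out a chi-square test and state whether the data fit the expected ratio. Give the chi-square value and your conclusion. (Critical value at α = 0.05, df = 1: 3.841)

Under the 13:3 hypothesis (Σ ratio = 16, N = 135):
  malvidin-free: 135 × 13/16 = 109.6875
  malvidin-pigmented: 135 × 3/16 = 25.3125
χ² = Σ (O − E)² / E
  malvidin-free: (100 − 109.6875)² / 109.6875 = 0.8556
  malvidin-pigmented: (35 − 25.3125)² / 25.3125 = 3.7076
χ² = 0.8556 + 3.7076 = 4.5632 ≈ 4.563
Degrees of freedom = 2 − 1 = 1; critical value at α = 0.05 is 3.841.
Since 4.563 > 3.841, we reject the null hypothesis — the data do not fit the 13:3 ratio.

4.563; not consistent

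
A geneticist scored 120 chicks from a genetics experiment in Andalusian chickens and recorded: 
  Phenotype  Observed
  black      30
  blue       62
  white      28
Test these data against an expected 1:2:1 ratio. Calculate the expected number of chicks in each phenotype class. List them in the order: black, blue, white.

Under the 1:2:1 hypothesis (Σ ratio = 4, N = 120):
  black: 120 × 1/4 = 30
  blue: 120 × 2/4 = 60
  white: 120 × 1/4 = 30

30, 60, 30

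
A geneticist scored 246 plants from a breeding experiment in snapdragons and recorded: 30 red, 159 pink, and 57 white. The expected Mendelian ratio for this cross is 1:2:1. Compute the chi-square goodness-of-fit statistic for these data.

27.000

Under the 1:2:1 hypothesis (Σ ratio = 4, N = 246):
  red: 246 × 1/4 = 61.5
  pink: 246 × 2/4 = 123
  white: 246 × 1/4 = 61.5
χ² = Σ (O − E)² / E
  red: (30 − 61.5)² / 61.5 = 16.1341
  pink: (159 − 123)² / 123 = 10.5366
  white: (57 − 61.5)² / 61.5 = 0.3293
χ² = 16.1341 + 10.5366 + 0.3293 = 27.000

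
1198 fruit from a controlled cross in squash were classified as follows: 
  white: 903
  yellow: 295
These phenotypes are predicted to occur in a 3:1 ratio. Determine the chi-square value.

Total ratio parts = 4. Expected numbers out of 1198:
  white: 1198 × 3/4 = 898.5
  yellow: 1198 × 1/4 = 299.5
χ² = Σ (O − E)² / E
  white: (903 − 898.5)² / 898.5 = 0.0225
  yellow: (295 − 299.5)² / 299.5 = 0.0676
χ² = 0.0225 + 0.0676 = 0.0901 ≈ 0.090

0.090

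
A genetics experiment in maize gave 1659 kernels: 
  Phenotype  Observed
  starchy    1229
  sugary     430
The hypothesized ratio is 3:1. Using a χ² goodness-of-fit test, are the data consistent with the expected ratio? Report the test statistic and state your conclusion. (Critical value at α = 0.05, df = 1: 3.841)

Total ratio parts = 4. Expected numbers out of 1659:
  starchy: 1659 × 3/4 = 1244.25
  sugary: 1659 × 1/4 = 414.75
χ² = Σ (O − E)² / E
  starchy: (1229 − 1244.25)² / 1244.25 = 0.1869
  sugary: (430 − 414.75)² / 414.75 = 0.5607
χ² = 0.1869 + 0.5607 = 0.7476 ≈ 0.748
Degrees of freedom = 2 − 1 = 1; critical value at α = 0.05 is 3.841.
Since 0.748 < 3.841, we fail to reject the null hypothesis — the data are consistent with the 3:1 ratio.

0.748; consistent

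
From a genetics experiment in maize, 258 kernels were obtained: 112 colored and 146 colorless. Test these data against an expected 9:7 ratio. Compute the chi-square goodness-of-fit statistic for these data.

The 9:7 ratio has 16 parts, so with N = 258 the expected counts are:
  colored: 258 × 9/16 = 145.125
  colorless: 258 × 7/16 = 112.875
χ² = Σ (O − E)² / E
  colored: (112 − 145.125)² / 145.125 = 7.5608
  colorless: (146 − 112.875)² / 112.875 = 9.7211
χ² = 7.5608 + 9.7211 = 17.2819 ≈ 17.282

17.282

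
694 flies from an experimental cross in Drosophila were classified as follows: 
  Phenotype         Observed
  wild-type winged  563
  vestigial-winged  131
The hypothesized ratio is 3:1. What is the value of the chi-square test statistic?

Total ratio parts = 4. Expected numbers out of 694:
  wild-type winged: 694 × 3/4 = 520.5
  vestigial-winged: 694 × 1/4 = 173.5
χ² = Σ (O − E)² / E
  wild-type winged: (563 − 520.5)² / 520.5 = 3.4702
  vestigial-winged: (131 − 173.5)² / 173.5 = 10.4107
χ² = 3.4702 + 10.4107 = 13.8809 ≈ 13.881

13.881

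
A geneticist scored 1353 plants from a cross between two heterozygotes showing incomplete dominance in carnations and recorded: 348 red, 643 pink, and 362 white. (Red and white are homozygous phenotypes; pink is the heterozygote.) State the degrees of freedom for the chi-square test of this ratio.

With incomplete dominance, a heterozygote × heterozygote cross gives a 1:2:1 phenotypic ratio.
A goodness-of-fit test with 3 phenotype classes has df = 3 − 1 = 2.

2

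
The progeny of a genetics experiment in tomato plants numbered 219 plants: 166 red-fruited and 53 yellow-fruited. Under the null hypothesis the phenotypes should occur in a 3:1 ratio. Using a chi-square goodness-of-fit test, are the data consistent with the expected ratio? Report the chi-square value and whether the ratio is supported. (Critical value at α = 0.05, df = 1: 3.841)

Expected counts for N = 219 under a 3:1 ratio (total parts = 4):
  red-fruited: 219 × 3/4 = 164.25
  yellow-fruited: 219 × 1/4 = 54.75
χ² = Σ (O − E)² / E
  red-fruited: (166 − 164.25)² / 164.25 = 0.0186
  yellow-fruited: (53 − 54.75)² / 54.75 = 0.0559
χ² = 0.0186 + 0.0559 = 0.0745 ≈ 0.075
Degrees of freedom = 2 − 1 = 1; critical value at α = 0.05 is 3.841.
Since 0.075 < 3.841, we fail to reject the null hypothesis — the data are consistent with the 3:1 ratio.

0.075; consistent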